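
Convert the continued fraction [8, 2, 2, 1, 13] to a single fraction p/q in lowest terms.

809/96

Using pₖ = aₖpₖ₋₁ + pₖ₋₂ and qₖ = aₖqₖ₋₁ + qₖ₋₂:
  k=0: a=8, p=8, q=1
  k=1: a=2, p=17, q=2
  k=2: a=2, p=42, q=5
  k=3: a=1, p=59, q=7
  k=4: a=13, p=809, q=96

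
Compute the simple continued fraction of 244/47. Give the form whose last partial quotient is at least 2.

244 = 5·47 + 9
47 = 5·9 + 2
9 = 4·2 + 1
2 = 2·1 + 0  (stop)
So 244/47 = [5; 5, 4, 2].

[5; 5, 4, 2]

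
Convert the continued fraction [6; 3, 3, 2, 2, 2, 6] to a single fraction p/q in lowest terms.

5459/866

Fold from the inside: start with 6/1.
  2 + 1/6 = 13/6
  2 + 6/13 = 32/13
  2 + 13/32 = 77/32
  3 + 32/77 = 263/77
  3 + 77/263 = 866/263
  6 + 263/866 = 5459/866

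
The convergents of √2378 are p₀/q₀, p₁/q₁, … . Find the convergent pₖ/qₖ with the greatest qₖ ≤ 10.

195/4

√2378 = [48; 1, 3, 3, 1, 96, …] (period length 5).
Convergents:
  p_0/q_0 = 48/1
  p_1/q_1 = 49/1
  p_2/q_2 = 195/4
  p_3/q_3 = 634/13
q_2 = 4 ≤ 10 < 13 = q_3, so the answer is 195/4.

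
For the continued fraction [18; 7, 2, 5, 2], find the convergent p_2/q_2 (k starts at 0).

272/15

Using pₖ = aₖpₖ₋₁ + pₖ₋₂, qₖ = aₖqₖ₋₁ + qₖ₋₂ (with p₋₁=1, p₋₂=0, q₋₁=0, q₋₂=1):
  k=0: a=18, p=18, q=1
  k=1: a=7, p=127, q=7
  k=2: a=2, p=272, q=15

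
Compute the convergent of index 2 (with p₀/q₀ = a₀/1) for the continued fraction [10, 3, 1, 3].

41/4

Using pₖ = aₖpₖ₋₁ + pₖ₋₂, qₖ = aₖqₖ₋₁ + qₖ₋₂ (with p₋₁=1, p₋₂=0, q₋₁=0, q₋₂=1):
  k=0: a=10, p=10, q=1
  k=1: a=3, p=31, q=3
  k=2: a=1, p=41, q=4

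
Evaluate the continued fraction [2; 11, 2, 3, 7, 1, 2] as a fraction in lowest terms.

3985/1909

Using pₖ = aₖpₖ₋₁ + pₖ₋₂ and qₖ = aₖqₖ₋₁ + qₖ₋₂:
  k=0: a=2, p=2, q=1
  k=1: a=11, p=23, q=11
  k=2: a=2, p=48, q=23
  k=3: a=3, p=167, q=80
  k=4: a=7, p=1217, q=583
  k=5: a=1, p=1384, q=663
  k=6: a=2, p=3985, q=1909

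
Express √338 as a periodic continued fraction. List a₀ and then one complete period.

a₀ = ⌊√338⌋ = 18.
With m₀=0, d₀=1 and mₖ₊₁ = dₖaₖ − mₖ, dₖ₊₁ = (n − mₖ₊₁²)/dₖ, aₖ₊₁ = ⌊(a₀+mₖ₊₁)/dₖ₊₁⌋:
  k=1: m=18, d=14, a=2
  k=2: m=10, d=17, a=1
  k=3: m=7, d=17, a=1
  k=4: m=10, d=14, a=2
  k=5: m=18, d=1, a=36
d=1 and a=2a₀=36 at k=5, so the next step gives (m, d) = (18, 14) again — its k=1 value — and the period has length 5.

[18; 2, 1, 1, 2, 36]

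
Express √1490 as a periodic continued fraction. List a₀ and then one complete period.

[38; 1, 1, 1, 1, 76]

a₀ = ⌊√1490⌋ = 38.
With m₀=0, d₀=1 and mₖ₊₁ = dₖaₖ − mₖ, dₖ₊₁ = (n − mₖ₊₁²)/dₖ, aₖ₊₁ = ⌊(a₀+mₖ₊₁)/dₖ₊₁⌋:
  k=1: m=38, d=46, a=1
  k=2: m=8, d=31, a=1
  k=3: m=23, d=31, a=1
  k=4: m=8, d=46, a=1
  k=5: m=38, d=1, a=76
d=1 and a=2a₀=76 at k=5, so the next step gives (m, d) = (38, 46) again — its k=1 value — and the period has length 5.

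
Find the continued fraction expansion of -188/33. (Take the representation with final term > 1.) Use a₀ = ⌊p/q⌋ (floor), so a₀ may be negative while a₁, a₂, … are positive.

[-6; 3, 3, 3]

-188 = -6·33 + 10
33 = 3·10 + 3
10 = 3·3 + 1
3 = 3·1 + 0  (stop)
So -188/33 = [-6; 3, 3, 3].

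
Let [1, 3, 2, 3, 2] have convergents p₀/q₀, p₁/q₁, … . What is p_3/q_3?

Using pₖ = aₖpₖ₋₁ + pₖ₋₂, qₖ = aₖqₖ₋₁ + qₖ₋₂ (with p₋₁=1, p₋₂=0, q₋₁=0, q₋₂=1):
  k=0: a=1, p=1, q=1
  k=1: a=3, p=4, q=3
  k=2: a=2, p=9, q=7
  k=3: a=3, p=31, q=24

31/24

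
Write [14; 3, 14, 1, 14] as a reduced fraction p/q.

Using pₖ = aₖpₖ₋₁ + pₖ₋₂ and qₖ = aₖqₖ₋₁ + qₖ₋₂:
  k=0: a=14, p=14, q=1
  k=1: a=3, p=43, q=3
  k=2: a=14, p=616, q=43
  k=3: a=1, p=659, q=46
  k=4: a=14, p=9842, q=687

9842/687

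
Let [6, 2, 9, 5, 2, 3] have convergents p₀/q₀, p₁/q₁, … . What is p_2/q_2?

Using pₖ = aₖpₖ₋₁ + pₖ₋₂, qₖ = aₖqₖ₋₁ + qₖ₋₂ (with p₋₁=1, p₋₂=0, q₋₁=0, q₋₂=1):
  k=0: a=6, p=6, q=1
  k=1: a=2, p=13, q=2
  k=2: a=9, p=123, q=19

123/19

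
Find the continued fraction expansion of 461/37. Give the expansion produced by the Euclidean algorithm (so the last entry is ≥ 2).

[12; 2, 5, 1, 2]

461 = 12×37 + 17
37 = 2×17 + 3
17 = 5×3 + 2
3 = 1×2 + 1
2 = 2×1 + 0  (stop)
So 461/37 = [12; 2, 5, 1, 2].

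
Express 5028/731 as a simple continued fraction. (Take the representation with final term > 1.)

[6; 1, 7, 4, 1, 2, 6]

5028 = 6×731 + 642
731 = 1×642 + 89
642 = 7×89 + 19
89 = 4×19 + 13
19 = 1×13 + 6
13 = 2×6 + 1
6 = 6×1 + 0  (stop)
So 5028/731 = [6; 1, 7, 4, 1, 2, 6].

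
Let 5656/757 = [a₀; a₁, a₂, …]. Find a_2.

5656 = 7·757 + 357   →  a_0 = 7
757 = 2·357 + 43   →  a_1 = 2
357 = 8·43 + 13   →  a_2 = 8

8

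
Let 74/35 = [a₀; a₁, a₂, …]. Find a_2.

1

74 = 2·35 + 4   →  a_0 = 2
35 = 8·4 + 3   →  a_1 = 8
4 = 1·3 + 1   →  a_2 = 1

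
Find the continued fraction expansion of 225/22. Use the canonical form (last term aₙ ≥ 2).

225 = 10×22 + 5
22 = 4×5 + 2
5 = 2×2 + 1
2 = 2×1 + 0  (stop)
So 225/22 = [10; 4, 2, 2].

[10; 4, 2, 2]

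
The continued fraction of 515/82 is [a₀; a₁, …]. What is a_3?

515 = 6·82 + 23   →  a_0 = 6
82 = 3·23 + 13   →  a_1 = 3
23 = 1·13 + 10   →  a_2 = 1
13 = 1·10 + 3   →  a_3 = 1

1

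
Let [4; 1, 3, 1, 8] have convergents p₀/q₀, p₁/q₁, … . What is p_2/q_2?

Using pₖ = aₖpₖ₋₁ + pₖ₋₂, qₖ = aₖqₖ₋₁ + qₖ₋₂ (with p₋₁=1, p₋₂=0, q₋₁=0, q₋₂=1):
  k=0: a=4, p=4, q=1
  k=1: a=1, p=5, q=1
  k=2: a=3, p=19, q=4

19/4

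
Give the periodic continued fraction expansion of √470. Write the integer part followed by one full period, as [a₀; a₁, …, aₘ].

a₀ = ⌊√470⌋ = 21.

[21; 1, 2, 8, 2, 1, 42]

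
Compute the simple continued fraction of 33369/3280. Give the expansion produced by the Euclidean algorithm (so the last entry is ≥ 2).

33369 = 10×3280 + 569
3280 = 5×569 + 435
569 = 1×435 + 134
435 = 3×134 + 33
134 = 4×33 + 2
33 = 16×2 + 1
2 = 2×1 + 0  (stop)
So 33369/3280 = [10; 5, 1, 3, 4, 16, 2].

[10; 5, 1, 3, 4, 16, 2]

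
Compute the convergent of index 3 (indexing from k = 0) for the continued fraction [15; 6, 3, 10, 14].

Using pₖ = aₖpₖ₋₁ + pₖ₋₂, qₖ = aₖqₖ₋₁ + qₖ₋₂ (with p₋₁=1, p₋₂=0, q₋₁=0, q₋₂=1):
  k=0: a=15, p=15, q=1
  k=1: a=6, p=91, q=6
  k=2: a=3, p=288, q=19
  k=3: a=10, p=2971, q=196

2971/196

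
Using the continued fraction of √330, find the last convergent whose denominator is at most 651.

√330 = [18; 6, 36, …] (period length 2).
Convergents:
  p_0/q_0 = 18/1
  p_1/q_1 = 109/6
  p_2/q_2 = 3942/217
  p_3/q_3 = 23761/1308
q_2 = 217 ≤ 651 < 1308 = q_3, so the answer is 3942/217.

3942/217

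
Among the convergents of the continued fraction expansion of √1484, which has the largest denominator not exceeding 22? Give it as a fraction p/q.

√1484 = [38; 1, 1, 10, 1, 1, 76, …] (period length 6).
Convergents:
  p_0/q_0 = 38/1
  p_1/q_1 = 39/1
  p_2/q_2 = 77/2
  p_3/q_3 = 809/21
  p_4/q_4 = 886/23
q_3 = 21 ≤ 22 < 23 = q_4, so the answer is 809/21.

809/21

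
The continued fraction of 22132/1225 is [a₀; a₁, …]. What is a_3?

22132 = 18·1225 + 82   →  a_0 = 18
1225 = 14·82 + 77   →  a_1 = 14
82 = 1·77 + 5   →  a_2 = 1
77 = 15·5 + 2   →  a_3 = 15

15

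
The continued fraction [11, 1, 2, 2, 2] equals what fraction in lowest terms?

Fold from the inside: start with 2/1.
  2 + 1/2 = 5/2
  2 + 2/5 = 12/5
  1 + 5/12 = 17/12
  11 + 12/17 = 199/17

199/17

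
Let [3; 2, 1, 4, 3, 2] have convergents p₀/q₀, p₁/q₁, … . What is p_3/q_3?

47/14

Using pₖ = aₖpₖ₋₁ + pₖ₋₂, qₖ = aₖqₖ₋₁ + qₖ₋₂ (with p₋₁=1, p₋₂=0, q₋₁=0, q₋₂=1):
  k=0: a=3, p=3, q=1
  k=1: a=2, p=7, q=2
  k=2: a=1, p=10, q=3
  k=3: a=4, p=47, q=14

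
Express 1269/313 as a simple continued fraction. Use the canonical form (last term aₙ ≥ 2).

1269 = 4*313 + 17
313 = 18*17 + 7
17 = 2*7 + 3
7 = 2*3 + 1
3 = 3*1 + 0  (stop)
So 1269/313 = [4; 18, 2, 2, 3].

[4; 18, 2, 2, 3]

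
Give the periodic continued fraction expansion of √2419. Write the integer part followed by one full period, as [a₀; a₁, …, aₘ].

[49; 5, 2, 5, 98]

a₀ = ⌊√2419⌋ = 49.
With m₀=0, d₀=1 and mₖ₊₁ = dₖaₖ − mₖ, dₖ₊₁ = (n − mₖ₊₁²)/dₖ, aₖ₊₁ = ⌊(a₀+mₖ₊₁)/dₖ₊₁⌋:
  k=1: m=49, d=18, a=5
  k=2: m=41, d=41, a=2
  k=3: m=41, d=18, a=5
  k=4: m=49, d=1, a=98
d=1 and a=2a₀=98 at k=4, so the next step gives (m, d) = (49, 18) again — its k=1 value — and the period has length 4.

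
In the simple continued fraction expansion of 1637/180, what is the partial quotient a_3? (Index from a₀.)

1637 = 9·180 + 17   →  a_0 = 9
180 = 10·17 + 10   →  a_1 = 10
17 = 1·10 + 7   →  a_2 = 1
10 = 1·7 + 3   →  a_3 = 1

1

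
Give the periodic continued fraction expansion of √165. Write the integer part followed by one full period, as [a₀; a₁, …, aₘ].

a₀ = ⌊√165⌋ = 12.
With m₀=0, d₀=1 and mₖ₊₁ = dₖaₖ − mₖ, dₖ₊₁ = (n − mₖ₊₁²)/dₖ, aₖ₊₁ = ⌊(a₀+mₖ₊₁)/dₖ₊₁⌋:
  k=1: m=12, d=21, a=1
  k=2: m=9, d=4, a=5
  k=3: m=11, d=11, a=2
  k=4: m=11, d=4, a=5
  k=5: m=9, d=21, a=1
  k=6: m=12, d=1, a=24
d=1 and a=2a₀=24 at k=6, so the next step gives (m, d) = (12, 21) again — its k=1 value — and the period has length 6.

[12; 1, 5, 2, 5, 1, 24]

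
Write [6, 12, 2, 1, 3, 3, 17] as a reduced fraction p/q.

46829/7701

Fold from the inside: start with 17/1.
  3 + 1/17 = 52/17
  3 + 17/52 = 173/52
  1 + 52/173 = 225/173
  2 + 173/225 = 623/225
  12 + 225/623 = 7701/623
  6 + 623/7701 = 46829/7701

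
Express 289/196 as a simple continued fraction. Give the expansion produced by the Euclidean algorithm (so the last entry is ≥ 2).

[1; 2, 9, 3, 3]

289 = 1·196 + 93
196 = 2·93 + 10
93 = 9·10 + 3
10 = 3·3 + 1
3 = 3·1 + 0  (stop)
So 289/196 = [1; 2, 9, 3, 3].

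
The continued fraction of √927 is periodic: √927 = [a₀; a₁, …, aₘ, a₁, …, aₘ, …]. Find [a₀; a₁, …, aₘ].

[30; 2, 4, 5, 3, 5, 4, 2, 60]

a₀ = ⌊√927⌋ = 30.
With m₀=0, d₀=1 and mₖ₊₁ = dₖaₖ − mₖ, dₖ₊₁ = (n − mₖ₊₁²)/dₖ, aₖ₊₁ = ⌊(a₀+mₖ₊₁)/dₖ₊₁⌋:
  k=1: m=30, d=27, a=2
  k=2: m=24, d=13, a=4
  k=3: m=28, d=11, a=5
  k=4: m=27, d=18, a=3
  k=5: m=27, d=11, a=5
  k=6: m=28, d=13, a=4
  k=7: m=24, d=27, a=2
  k=8: m=30, d=1, a=60
d=1 and a=2a₀=60 at k=8, so the next step gives (m, d) = (30, 27) again — its k=1 value — and the period has length 8.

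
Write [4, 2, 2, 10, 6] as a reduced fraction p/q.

1396/317

Fold from the inside: start with 6/1.
  10 + 1/6 = 61/6
  2 + 6/61 = 128/61
  2 + 61/128 = 317/128
  4 + 128/317 = 1396/317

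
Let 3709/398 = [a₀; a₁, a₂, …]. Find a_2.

3709 = 9·398 + 127   →  a_0 = 9
398 = 3·127 + 17   →  a_1 = 3
127 = 7·17 + 8   →  a_2 = 7

7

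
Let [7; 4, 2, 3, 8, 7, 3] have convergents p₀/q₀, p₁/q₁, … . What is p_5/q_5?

13223/1830

Using pₖ = aₖpₖ₋₁ + pₖ₋₂, qₖ = aₖqₖ₋₁ + qₖ₋₂ (with p₋₁=1, p₋₂=0, q₋₁=0, q₋₂=1):
  k=0: a=7, p=7, q=1
  k=1: a=4, p=29, q=4
  k=2: a=2, p=65, q=9
  k=3: a=3, p=224, q=31
  k=4: a=8, p=1857, q=257
  k=5: a=7, p=13223, q=1830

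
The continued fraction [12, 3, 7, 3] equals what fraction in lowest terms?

850/69

Fold from the inside: start with 3/1.
  7 + 1/3 = 22/3
  3 + 3/22 = 69/22
  12 + 22/69 = 850/69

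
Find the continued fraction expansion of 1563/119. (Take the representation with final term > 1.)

[13; 7, 2, 3, 2]

1563 = 13·119 + 16
119 = 7·16 + 7
16 = 2·7 + 2
7 = 3·2 + 1
2 = 2·1 + 0  (stop)
So 1563/119 = [13; 7, 2, 3, 2].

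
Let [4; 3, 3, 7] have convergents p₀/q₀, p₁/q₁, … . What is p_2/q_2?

Using pₖ = aₖpₖ₋₁ + pₖ₋₂, qₖ = aₖqₖ₋₁ + qₖ₋₂ (with p₋₁=1, p₋₂=0, q₋₁=0, q₋₂=1):
  k=0: a=4, p=4, q=1
  k=1: a=3, p=13, q=3
  k=2: a=3, p=43, q=10

43/10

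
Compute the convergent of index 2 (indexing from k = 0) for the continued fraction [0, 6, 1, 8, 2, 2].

Using pₖ = aₖpₖ₋₁ + pₖ₋₂, qₖ = aₖqₖ₋₁ + qₖ₋₂ (with p₋₁=1, p₋₂=0, q₋₁=0, q₋₂=1):
  k=0: a=0, p=0, q=1
  k=1: a=6, p=1, q=6
  k=2: a=1, p=1, q=7

1/7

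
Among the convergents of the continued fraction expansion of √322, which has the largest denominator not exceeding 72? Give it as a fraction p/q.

√322 = [17; 1, 16, 1, 34, …] (period length 4).
Convergents:
  p_0/q_0 = 17/1
  p_1/q_1 = 18/1
  p_2/q_2 = 305/17
  p_3/q_3 = 323/18
  p_4/q_4 = 11287/629
q_3 = 18 ≤ 72 < 629 = q_4, so the answer is 323/18.

323/18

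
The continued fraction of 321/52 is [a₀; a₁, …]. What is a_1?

5

321 = 6·52 + 9   →  a_0 = 6
52 = 5·9 + 7   →  a_1 = 5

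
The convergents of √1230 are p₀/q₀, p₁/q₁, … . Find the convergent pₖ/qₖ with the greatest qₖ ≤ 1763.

34405/981

√1230 = [35; 14, 70, …] (period length 2).
Convergents:
  p_0/q_0 = 35/1
  p_1/q_1 = 491/14
  p_2/q_2 = 34405/981
  p_3/q_3 = 482161/13748
q_2 = 981 ≤ 1763 < 13748 = q_3, so the answer is 34405/981.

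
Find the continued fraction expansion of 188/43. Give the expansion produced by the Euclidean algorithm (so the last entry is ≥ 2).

[4; 2, 1, 2, 5]

188 = 4×43 + 16
43 = 2×16 + 11
16 = 1×11 + 5
11 = 2×5 + 1
5 = 5×1 + 0  (stop)
So 188/43 = [4; 2, 1, 2, 5].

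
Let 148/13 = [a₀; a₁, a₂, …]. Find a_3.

1

148 = 11·13 + 5   →  a_0 = 11
13 = 2·5 + 3   →  a_1 = 2
5 = 1·3 + 2   →  a_2 = 1
3 = 1·2 + 1   →  a_3 = 1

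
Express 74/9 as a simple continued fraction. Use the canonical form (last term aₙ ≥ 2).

74 = 8·9 + 2
9 = 4·2 + 1
2 = 2·1 + 0  (stop)
So 74/9 = [8; 4, 2].

[8; 4, 2]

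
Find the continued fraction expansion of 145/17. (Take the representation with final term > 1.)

[8; 1, 1, 8]

145 = 8·17 + 9
17 = 1·9 + 8
9 = 1·8 + 1
8 = 8·1 + 0  (stop)
So 145/17 = [8; 1, 1, 8].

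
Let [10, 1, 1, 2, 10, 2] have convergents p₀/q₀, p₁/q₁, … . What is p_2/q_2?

Using pₖ = aₖpₖ₋₁ + pₖ₋₂, qₖ = aₖqₖ₋₁ + qₖ₋₂ (with p₋₁=1, p₋₂=0, q₋₁=0, q₋₂=1):
  k=0: a=10, p=10, q=1
  k=1: a=1, p=11, q=1
  k=2: a=1, p=21, q=2

21/2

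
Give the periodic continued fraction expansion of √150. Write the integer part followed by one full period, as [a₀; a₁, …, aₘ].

[12; 4, 24]

a₀ = ⌊√150⌋ = 12.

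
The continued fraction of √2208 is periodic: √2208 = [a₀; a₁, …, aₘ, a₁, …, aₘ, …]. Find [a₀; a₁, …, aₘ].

[46; 1, 92]

a₀ = ⌊√2208⌋ = 46.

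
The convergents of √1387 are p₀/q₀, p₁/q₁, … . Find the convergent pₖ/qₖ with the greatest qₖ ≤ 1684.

45622/1225

√1387 = [37; 4, 8, 37, 8, 4, 74, …] (period length 6).
Convergents:
  p_0/q_0 = 37/1
  p_1/q_1 = 149/4
  p_2/q_2 = 1229/33
  p_3/q_3 = 45622/1225
  p_4/q_4 = 366205/9833
q_3 = 1225 ≤ 1684 < 9833 = q_4, so the answer is 45622/1225.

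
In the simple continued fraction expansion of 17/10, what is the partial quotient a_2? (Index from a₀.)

17 = 1·10 + 7   →  a_0 = 1
10 = 1·7 + 3   →  a_1 = 1
7 = 2·3 + 1   →  a_2 = 2

2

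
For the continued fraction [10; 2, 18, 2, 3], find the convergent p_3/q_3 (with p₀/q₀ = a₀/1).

Using pₖ = aₖpₖ₋₁ + pₖ₋₂, qₖ = aₖqₖ₋₁ + qₖ₋₂ (with p₋₁=1, p₋₂=0, q₋₁=0, q₋₂=1):
  k=0: a=10, p=10, q=1
  k=1: a=2, p=21, q=2
  k=2: a=18, p=388, q=37
  k=3: a=2, p=797, q=76

797/76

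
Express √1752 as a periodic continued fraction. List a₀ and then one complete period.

a₀ = ⌊√1752⌋ = 41.
With m₀=0, d₀=1 and mₖ₊₁ = dₖaₖ − mₖ, dₖ₊₁ = (n − mₖ₊₁²)/dₖ, aₖ₊₁ = ⌊(a₀+mₖ₊₁)/dₖ₊₁⌋:
  k=1: m=41, d=71, a=1
  k=2: m=30, d=12, a=5
  k=3: m=30, d=71, a=1
  k=4: m=41, d=1, a=82
d=1 and a=2a₀=82 at k=4, so the next step gives (m, d) = (41, 71) again — its k=1 value — and the period has length 4.

[41; 1, 5, 1, 82]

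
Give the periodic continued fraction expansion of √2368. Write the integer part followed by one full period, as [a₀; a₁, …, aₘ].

a₀ = ⌊√2368⌋ = 48.

[48; 1, 1, 1, 23, 1, 1, 1, 96]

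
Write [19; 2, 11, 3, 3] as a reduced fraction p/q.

4597/236

Using pₖ = aₖpₖ₋₁ + pₖ₋₂ and qₖ = aₖqₖ₋₁ + qₖ₋₂:
  k=0: a=19, p=19, q=1
  k=1: a=2, p=39, q=2
  k=2: a=11, p=448, q=23
  k=3: a=3, p=1383, q=71
  k=4: a=3, p=4597, q=236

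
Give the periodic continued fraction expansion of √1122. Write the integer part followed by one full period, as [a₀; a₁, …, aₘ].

[33; 2, 66]

a₀ = ⌊√1122⌋ = 33.
With m₀=0, d₀=1 and mₖ₊₁ = dₖaₖ − mₖ, dₖ₊₁ = (n − mₖ₊₁²)/dₖ, aₖ₊₁ = ⌊(a₀+mₖ₊₁)/dₖ₊₁⌋:
  k=1: m=33, d=33, a=2
  k=2: m=33, d=1, a=66
d=1 and a=2a₀=66 at k=2, so the next step gives (m, d) = (33, 33) again — its k=1 value — and the period has length 2.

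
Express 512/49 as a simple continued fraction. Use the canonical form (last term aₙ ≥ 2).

[10; 2, 4, 2, 2]

512 = 10·49 + 22
49 = 2·22 + 5
22 = 4·5 + 2
5 = 2·2 + 1
2 = 2·1 + 0  (stop)
So 512/49 = [10; 2, 4, 2, 2].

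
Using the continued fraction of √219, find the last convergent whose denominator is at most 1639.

10951/740

√219 = [14; 1, 3, 1, 28, …] (period length 4).
Convergents:
  p_0/q_0 = 14/1
  p_1/q_1 = 15/1
  p_2/q_2 = 59/4
  p_3/q_3 = 74/5
  p_4/q_4 = 2131/144
  p_5/q_5 = 2205/149
  p_6/q_6 = 8746/591
  p_7/q_7 = 10951/740
  p_8/q_8 = 315374/21311
q_7 = 740 ≤ 1639 < 21311 = q_8, so the answer is 10951/740.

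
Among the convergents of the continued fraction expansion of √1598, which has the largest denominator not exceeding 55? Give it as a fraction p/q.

1599/40

√1598 = [39; 1, 38, 1, 78, …] (period length 4).
Convergents:
  p_0/q_0 = 39/1
  p_1/q_1 = 40/1
  p_2/q_2 = 1559/39
  p_3/q_3 = 1599/40
  p_4/q_4 = 126281/3159
q_3 = 40 ≤ 55 < 3159 = q_4, so the answer is 1599/40.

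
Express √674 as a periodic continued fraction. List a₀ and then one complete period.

a₀ = ⌊√674⌋ = 25.
With m₀=0, d₀=1 and mₖ₊₁ = dₖaₖ − mₖ, dₖ₊₁ = (n − mₖ₊₁²)/dₖ, aₖ₊₁ = ⌊(a₀+mₖ₊₁)/dₖ₊₁⌋:
  k=1: m=25, d=49, a=1
  k=2: m=24, d=2, a=24
  k=3: m=24, d=49, a=1
  k=4: m=25, d=1, a=50
d=1 and a=2a₀=50 at k=4, so the next step gives (m, d) = (25, 49) again — its k=1 value — and the period has length 4.

[25; 1, 24, 1, 50]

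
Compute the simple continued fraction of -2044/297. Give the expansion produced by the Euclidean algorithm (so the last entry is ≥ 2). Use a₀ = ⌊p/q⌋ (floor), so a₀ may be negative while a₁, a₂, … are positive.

[-7; 8, 2, 17]

-2044 = -7×297 + 35
297 = 8×35 + 17
35 = 2×17 + 1
17 = 17×1 + 0  (stop)
So -2044/297 = [-7; 8, 2, 17].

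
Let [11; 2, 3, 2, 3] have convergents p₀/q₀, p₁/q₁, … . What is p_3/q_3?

Using pₖ = aₖpₖ₋₁ + pₖ₋₂, qₖ = aₖqₖ₋₁ + qₖ₋₂ (with p₋₁=1, p₋₂=0, q₋₁=0, q₋₂=1):
  k=0: a=11, p=11, q=1
  k=1: a=2, p=23, q=2
  k=2: a=3, p=80, q=7
  k=3: a=2, p=183, q=16

183/16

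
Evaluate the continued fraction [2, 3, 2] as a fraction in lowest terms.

16/7

Fold from the inside: start with 2/1.
  3 + 1/2 = 7/2
  2 + 2/7 = 16/7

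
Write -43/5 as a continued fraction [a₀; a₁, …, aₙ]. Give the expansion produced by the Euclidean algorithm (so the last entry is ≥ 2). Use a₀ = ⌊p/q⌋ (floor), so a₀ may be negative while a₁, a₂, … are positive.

[-9; 2, 2]

-43 = -9·5 + 2
5 = 2·2 + 1
2 = 2·1 + 0  (stop)
So -43/5 = [-9; 2, 2].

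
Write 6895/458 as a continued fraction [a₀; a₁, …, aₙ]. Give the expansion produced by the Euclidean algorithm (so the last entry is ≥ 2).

[15; 18, 3, 8]

6895 = 15×458 + 25
458 = 18×25 + 8
25 = 3×8 + 1
8 = 8×1 + 0  (stop)
So 6895/458 = [15; 18, 3, 8].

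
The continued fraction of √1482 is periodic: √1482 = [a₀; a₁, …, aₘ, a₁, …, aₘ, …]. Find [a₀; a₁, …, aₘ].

a₀ = ⌊√1482⌋ = 38.
With m₀=0, d₀=1 and mₖ₊₁ = dₖaₖ − mₖ, dₖ₊₁ = (n − mₖ₊₁²)/dₖ, aₖ₊₁ = ⌊(a₀+mₖ₊₁)/dₖ₊₁⌋:
  k=1: m=38, d=38, a=2
  k=2: m=38, d=1, a=76
d=1 and a=2a₀=76 at k=2, so the next step gives (m, d) = (38, 38) again — its k=1 value — and the period has length 2.

[38; 2, 76]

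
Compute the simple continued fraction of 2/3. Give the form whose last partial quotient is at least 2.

[0; 1, 2]

2 = 0×3 + 2
3 = 1×2 + 1
2 = 2×1 + 0  (stop)
So 2/3 = [0; 1, 2].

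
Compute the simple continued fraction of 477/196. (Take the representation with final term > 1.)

477 = 2·196 + 85
196 = 2·85 + 26
85 = 3·26 + 7
26 = 3·7 + 5
7 = 1·5 + 2
5 = 2·2 + 1
2 = 2·1 + 0  (stop)
So 477/196 = [2; 2, 3, 3, 1, 2, 2].

[2; 2, 3, 3, 1, 2, 2]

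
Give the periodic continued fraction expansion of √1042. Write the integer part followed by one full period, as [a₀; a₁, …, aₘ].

a₀ = ⌊√1042⌋ = 32.
With m₀=0, d₀=1 and mₖ₊₁ = dₖaₖ − mₖ, dₖ₊₁ = (n − mₖ₊₁²)/dₖ, aₖ₊₁ = ⌊(a₀+mₖ₊₁)/dₖ₊₁⌋:
  k=1: m=32, d=18, a=3
  k=2: m=22, d=31, a=1
  k=3: m=9, d=31, a=1
  k=4: m=22, d=18, a=3
  k=5: m=32, d=1, a=64
d=1 and a=2a₀=64 at k=5, so the next step gives (m, d) = (32, 18) again — its k=1 value — and the period has length 5.

[32; 3, 1, 1, 3, 64]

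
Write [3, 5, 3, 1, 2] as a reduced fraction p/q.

Using pₖ = aₖpₖ₋₁ + pₖ₋₂ and qₖ = aₖqₖ₋₁ + qₖ₋₂:
  k=0: a=3, p=3, q=1
  k=1: a=5, p=16, q=5
  k=2: a=3, p=51, q=16
  k=3: a=1, p=67, q=21
  k=4: a=2, p=185, q=58

185/58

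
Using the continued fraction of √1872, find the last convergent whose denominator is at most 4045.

168610/3897

√1872 = [43; 3, 1, 3, 86, …] (period length 4).
Convergents:
  p_0/q_0 = 43/1
  p_1/q_1 = 130/3
  p_2/q_2 = 173/4
  p_3/q_3 = 649/15
  p_4/q_4 = 55987/1294
  p_5/q_5 = 168610/3897
  p_6/q_6 = 224597/5191
q_5 = 3897 ≤ 4045 < 5191 = q_6, so the answer is 168610/3897.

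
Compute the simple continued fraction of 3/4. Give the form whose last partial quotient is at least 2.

[0; 1, 3]

3 = 0*4 + 3
4 = 1*3 + 1
3 = 3*1 + 0  (stop)
So 3/4 = [0; 1, 3].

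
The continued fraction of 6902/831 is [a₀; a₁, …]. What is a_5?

7

6902 = 8·831 + 254   →  a_0 = 8
831 = 3·254 + 69   →  a_1 = 3
254 = 3·69 + 47   →  a_2 = 3
69 = 1·47 + 22   →  a_3 = 1
47 = 2·22 + 3   →  a_4 = 2
22 = 7·3 + 1   →  a_5 = 7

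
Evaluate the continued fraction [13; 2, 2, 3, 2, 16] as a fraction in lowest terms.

8596/641

Using pₖ = aₖpₖ₋₁ + pₖ₋₂ and qₖ = aₖqₖ₋₁ + qₖ₋₂:
  k=0: a=13, p=13, q=1
  k=1: a=2, p=27, q=2
  k=2: a=2, p=67, q=5
  k=3: a=3, p=228, q=17
  k=4: a=2, p=523, q=39
  k=5: a=16, p=8596, q=641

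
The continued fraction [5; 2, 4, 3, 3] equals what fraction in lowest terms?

523/96

Fold from the inside: start with 3/1.
  3 + 1/3 = 10/3
  4 + 3/10 = 43/10
  2 + 10/43 = 96/43
  5 + 43/96 = 523/96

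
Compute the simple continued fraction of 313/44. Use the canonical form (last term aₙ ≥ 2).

313 = 7·44 + 5
44 = 8·5 + 4
5 = 1·4 + 1
4 = 4·1 + 0  (stop)
So 313/44 = [7; 8, 1, 4].

[7; 8, 1, 4]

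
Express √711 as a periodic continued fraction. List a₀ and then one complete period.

[26; 1, 1, 1, 52]

a₀ = ⌊√711⌋ = 26.
With m₀=0, d₀=1 and mₖ₊₁ = dₖaₖ − mₖ, dₖ₊₁ = (n − mₖ₊₁²)/dₖ, aₖ₊₁ = ⌊(a₀+mₖ₊₁)/dₖ₊₁⌋:
  k=1: m=26, d=35, a=1
  k=2: m=9, d=18, a=1
  k=3: m=9, d=35, a=1
  k=4: m=26, d=1, a=52
d=1 and a=2a₀=52 at k=4, so the next step gives (m, d) = (26, 35) again — its k=1 value — and the period has length 4.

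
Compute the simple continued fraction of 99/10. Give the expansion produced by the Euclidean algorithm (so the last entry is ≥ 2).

99 = 9*10 + 9
10 = 1*9 + 1
9 = 9*1 + 0  (stop)
So 99/10 = [9; 1, 9].

[9; 1, 9]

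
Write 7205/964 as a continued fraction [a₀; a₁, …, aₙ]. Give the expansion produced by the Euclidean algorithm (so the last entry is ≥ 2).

[7; 2, 9, 7, 7]

7205 = 7·964 + 457
964 = 2·457 + 50
457 = 9·50 + 7
50 = 7·7 + 1
7 = 7·1 + 0  (stop)
So 7205/964 = [7; 2, 9, 7, 7].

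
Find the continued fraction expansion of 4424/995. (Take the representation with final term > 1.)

[4; 2, 4, 6, 1, 2, 5]

4424 = 4×995 + 444
995 = 2×444 + 107
444 = 4×107 + 16
107 = 6×16 + 11
16 = 1×11 + 5
11 = 2×5 + 1
5 = 5×1 + 0  (stop)
So 4424/995 = [4; 2, 4, 6, 1, 2, 5].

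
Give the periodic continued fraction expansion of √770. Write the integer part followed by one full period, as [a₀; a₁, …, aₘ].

[27; 1, 2, 1, 54]

a₀ = ⌊√770⌋ = 27.
With m₀=0, d₀=1 and mₖ₊₁ = dₖaₖ − mₖ, dₖ₊₁ = (n − mₖ₊₁²)/dₖ, aₖ₊₁ = ⌊(a₀+mₖ₊₁)/dₖ₊₁⌋:
  k=1: m=27, d=41, a=1
  k=2: m=14, d=14, a=2
  k=3: m=14, d=41, a=1
  k=4: m=27, d=1, a=54
d=1 and a=2a₀=54 at k=4, so the next step gives (m, d) = (27, 41) again — its k=1 value — and the period has length 4.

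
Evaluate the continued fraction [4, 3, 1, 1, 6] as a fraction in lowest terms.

Using pₖ = aₖpₖ₋₁ + pₖ₋₂ and qₖ = aₖqₖ₋₁ + qₖ₋₂:
  k=0: a=4, p=4, q=1
  k=1: a=3, p=13, q=3
  k=2: a=1, p=17, q=4
  k=3: a=1, p=30, q=7
  k=4: a=6, p=197, q=46

197/46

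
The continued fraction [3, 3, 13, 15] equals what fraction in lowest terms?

Fold from the inside: start with 15/1.
  13 + 1/15 = 196/15
  3 + 15/196 = 603/196
  3 + 196/603 = 2005/603

2005/603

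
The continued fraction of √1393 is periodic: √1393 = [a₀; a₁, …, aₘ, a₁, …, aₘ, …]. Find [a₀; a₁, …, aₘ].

a₀ = ⌊√1393⌋ = 37.

[37; 3, 10, 3, 74]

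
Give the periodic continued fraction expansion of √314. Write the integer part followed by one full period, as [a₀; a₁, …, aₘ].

a₀ = ⌊√314⌋ = 17.
With m₀=0, d₀=1 and mₖ₊₁ = dₖaₖ − mₖ, dₖ₊₁ = (n − mₖ₊₁²)/dₖ, aₖ₊₁ = ⌊(a₀+mₖ₊₁)/dₖ₊₁⌋:
  k=1: m=17, d=25, a=1
  k=2: m=8, d=10, a=2
  k=3: m=12, d=17, a=1
  k=4: m=5, d=17, a=1
  k=5: m=12, d=10, a=2
  k=6: m=8, d=25, a=1
  k=7: m=17, d=1, a=34
d=1 and a=2a₀=34 at k=7, so the next step gives (m, d) = (17, 25) again — its k=1 value — and the period has length 7.

[17; 1, 2, 1, 1, 2, 1, 34]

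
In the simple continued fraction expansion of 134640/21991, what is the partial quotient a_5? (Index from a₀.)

134640 = 6·21991 + 2694   →  a_0 = 6
21991 = 8·2694 + 439   →  a_1 = 8
2694 = 6·439 + 60   →  a_2 = 6
439 = 7·60 + 19   →  a_3 = 7
60 = 3·19 + 3   →  a_4 = 3
19 = 6·3 + 1   →  a_5 = 6

6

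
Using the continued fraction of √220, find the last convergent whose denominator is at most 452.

√220 = [14; 1, 4, 1, 28, …] (period length 4).
Convergents:
  p_0/q_0 = 14/1
  p_1/q_1 = 15/1
  p_2/q_2 = 74/5
  p_3/q_3 = 89/6
  p_4/q_4 = 2566/173
  p_5/q_5 = 2655/179
  p_6/q_6 = 13186/889
q_5 = 179 ≤ 452 < 889 = q_6, so the answer is 2655/179.

2655/179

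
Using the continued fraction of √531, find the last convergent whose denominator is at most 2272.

24403/1059

√531 = [23; 23, 46, …] (period length 2).
Convergents:
  p_0/q_0 = 23/1
  p_1/q_1 = 530/23
  p_2/q_2 = 24403/1059
  p_3/q_3 = 561799/24380
q_2 = 1059 ≤ 2272 < 24380 = q_3, so the answer is 24403/1059.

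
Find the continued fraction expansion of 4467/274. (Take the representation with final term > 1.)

[16; 3, 3, 3, 8]

4467 = 16*274 + 83
274 = 3*83 + 25
83 = 3*25 + 8
25 = 3*8 + 1
8 = 8*1 + 0  (stop)
So 4467/274 = [16; 3, 3, 3, 8].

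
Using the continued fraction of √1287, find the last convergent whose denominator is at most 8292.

164737/4592

√1287 = [35; 1, 6, 1, 70, …] (period length 4).
Convergents:
  p_0/q_0 = 35/1
  p_1/q_1 = 36/1
  p_2/q_2 = 251/7
  p_3/q_3 = 287/8
  p_4/q_4 = 20341/567
  p_5/q_5 = 20628/575
  p_6/q_6 = 144109/4017
  p_7/q_7 = 164737/4592
  p_8/q_8 = 11675699/325457
q_7 = 4592 ≤ 8292 < 325457 = q_8, so the answer is 164737/4592.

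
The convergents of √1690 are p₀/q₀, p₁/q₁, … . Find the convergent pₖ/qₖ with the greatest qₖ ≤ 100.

√1690 = [41; 9, 8, 9, 82, …] (period length 4).
Convergents:
  p_0/q_0 = 41/1
  p_1/q_1 = 370/9
  p_2/q_2 = 3001/73
  p_3/q_3 = 27379/666
q_2 = 73 ≤ 100 < 666 = q_3, so the answer is 3001/73.

3001/73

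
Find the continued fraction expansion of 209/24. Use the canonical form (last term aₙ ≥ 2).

[8; 1, 2, 2, 3]

209 = 8·24 + 17
24 = 1·17 + 7
17 = 2·7 + 3
7 = 2·3 + 1
3 = 3·1 + 0  (stop)
So 209/24 = [8; 1, 2, 2, 3].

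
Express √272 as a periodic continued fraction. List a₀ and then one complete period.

[16; 2, 32]

a₀ = ⌊√272⌋ = 16.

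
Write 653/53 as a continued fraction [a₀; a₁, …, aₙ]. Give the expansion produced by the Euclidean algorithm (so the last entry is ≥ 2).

653 = 12*53 + 17
53 = 3*17 + 2
17 = 8*2 + 1
2 = 2*1 + 0  (stop)
So 653/53 = [12; 3, 8, 2].

[12; 3, 8, 2]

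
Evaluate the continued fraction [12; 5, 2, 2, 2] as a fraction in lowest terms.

Fold from the inside: start with 2/1.
  2 + 1/2 = 5/2
  2 + 2/5 = 12/5
  5 + 5/12 = 65/12
  12 + 12/65 = 792/65

792/65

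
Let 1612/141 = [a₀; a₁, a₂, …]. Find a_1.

2

1612 = 11·141 + 61   →  a_0 = 11
141 = 2·61 + 19   →  a_1 = 2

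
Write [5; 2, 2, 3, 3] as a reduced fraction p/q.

Using pₖ = aₖpₖ₋₁ + pₖ₋₂ and qₖ = aₖqₖ₋₁ + qₖ₋₂:
  k=0: a=5, p=5, q=1
  k=1: a=2, p=11, q=2
  k=2: a=2, p=27, q=5
  k=3: a=3, p=92, q=17
  k=4: a=3, p=303, q=56

303/56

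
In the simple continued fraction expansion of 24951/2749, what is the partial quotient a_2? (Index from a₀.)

24951 = 9·2749 + 210   →  a_0 = 9
2749 = 13·210 + 19   →  a_1 = 13
210 = 11·19 + 1   →  a_2 = 11

11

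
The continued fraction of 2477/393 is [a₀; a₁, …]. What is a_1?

2477 = 6·393 + 119   →  a_0 = 6
393 = 3·119 + 36   →  a_1 = 3

3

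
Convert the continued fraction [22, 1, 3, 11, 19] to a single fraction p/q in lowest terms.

19547/859

Using pₖ = aₖpₖ₋₁ + pₖ₋₂ and qₖ = aₖqₖ₋₁ + qₖ₋₂:
  k=0: a=22, p=22, q=1
  k=1: a=1, p=23, q=1
  k=2: a=3, p=91, q=4
  k=3: a=11, p=1024, q=45
  k=4: a=19, p=19547, q=859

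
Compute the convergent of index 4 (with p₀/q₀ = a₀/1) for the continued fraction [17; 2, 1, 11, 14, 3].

8550/493

Using pₖ = aₖpₖ₋₁ + pₖ₋₂, qₖ = aₖqₖ₋₁ + qₖ₋₂ (with p₋₁=1, p₋₂=0, q₋₁=0, q₋₂=1):
  k=0: a=17, p=17, q=1
  k=1: a=2, p=35, q=2
  k=2: a=1, p=52, q=3
  k=3: a=11, p=607, q=35
  k=4: a=14, p=8550, q=493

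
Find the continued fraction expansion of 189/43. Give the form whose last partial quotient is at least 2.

[4; 2, 1, 1, 8]

189 = 4×43 + 17
43 = 2×17 + 9
17 = 1×9 + 8
9 = 1×8 + 1
8 = 8×1 + 0  (stop)
So 189/43 = [4; 2, 1, 1, 8].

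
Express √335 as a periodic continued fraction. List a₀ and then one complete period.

[18; 3, 3, 3, 36]

a₀ = ⌊√335⌋ = 18.
With m₀=0, d₀=1 and mₖ₊₁ = dₖaₖ − mₖ, dₖ₊₁ = (n − mₖ₊₁²)/dₖ, aₖ₊₁ = ⌊(a₀+mₖ₊₁)/dₖ₊₁⌋:
  k=1: m=18, d=11, a=3
  k=2: m=15, d=10, a=3
  k=3: m=15, d=11, a=3
  k=4: m=18, d=1, a=36
d=1 and a=2a₀=36 at k=4, so the next step gives (m, d) = (18, 11) again — its k=1 value — and the period has length 4.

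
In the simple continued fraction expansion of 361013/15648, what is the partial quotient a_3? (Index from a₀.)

11

361013 = 23·15648 + 1109   →  a_0 = 23
15648 = 14·1109 + 122   →  a_1 = 14
1109 = 9·122 + 11   →  a_2 = 9
122 = 11·11 + 1   →  a_3 = 11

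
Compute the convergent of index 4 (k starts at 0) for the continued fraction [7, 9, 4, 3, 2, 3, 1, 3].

1969/277

Using pₖ = aₖpₖ₋₁ + pₖ₋₂, qₖ = aₖqₖ₋₁ + qₖ₋₂ (with p₋₁=1, p₋₂=0, q₋₁=0, q₋₂=1):
  k=0: a=7, p=7, q=1
  k=1: a=9, p=64, q=9
  k=2: a=4, p=263, q=37
  k=3: a=3, p=853, q=120
  k=4: a=2, p=1969, q=277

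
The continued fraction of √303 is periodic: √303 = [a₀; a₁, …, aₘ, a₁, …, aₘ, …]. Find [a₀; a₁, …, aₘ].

[17; 2, 2, 5, 2, 2, 34]

a₀ = ⌊√303⌋ = 17.
With m₀=0, d₀=1 and mₖ₊₁ = dₖaₖ − mₖ, dₖ₊₁ = (n − mₖ₊₁²)/dₖ, aₖ₊₁ = ⌊(a₀+mₖ₊₁)/dₖ₊₁⌋:
  k=1: m=17, d=14, a=2
  k=2: m=11, d=13, a=2
  k=3: m=15, d=6, a=5
  k=4: m=15, d=13, a=2
  k=5: m=11, d=14, a=2
  k=6: m=17, d=1, a=34
d=1 and a=2a₀=34 at k=6, so the next step gives (m, d) = (17, 14) again — its k=1 value — and the period has length 6.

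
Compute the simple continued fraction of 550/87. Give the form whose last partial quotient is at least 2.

550 = 6·87 + 28
87 = 3·28 + 3
28 = 9·3 + 1
3 = 3·1 + 0  (stop)
So 550/87 = [6; 3, 9, 3].

[6; 3, 9, 3]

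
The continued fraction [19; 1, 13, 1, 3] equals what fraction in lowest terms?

1176/59

Fold from the inside: start with 3/1.
  1 + 1/3 = 4/3
  13 + 3/4 = 55/4
  1 + 4/55 = 59/55
  19 + 55/59 = 1176/59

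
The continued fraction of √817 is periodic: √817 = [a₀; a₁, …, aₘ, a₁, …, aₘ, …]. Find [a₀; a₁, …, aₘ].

[28; 1, 1, 2, 1, 1, 56]

a₀ = ⌊√817⌋ = 28.
With m₀=0, d₀=1 and mₖ₊₁ = dₖaₖ − mₖ, dₖ₊₁ = (n − mₖ₊₁²)/dₖ, aₖ₊₁ = ⌊(a₀+mₖ₊₁)/dₖ₊₁⌋:
  k=1: m=28, d=33, a=1
  k=2: m=5, d=24, a=1
  k=3: m=19, d=19, a=2
  k=4: m=19, d=24, a=1
  k=5: m=5, d=33, a=1
  k=6: m=28, d=1, a=56
d=1 and a=2a₀=56 at k=6, so the next step gives (m, d) = (28, 33) again — its k=1 value — and the period has length 6.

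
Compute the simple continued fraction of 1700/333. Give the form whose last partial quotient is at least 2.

[5; 9, 1, 1, 17]

1700 = 5×333 + 35
333 = 9×35 + 18
35 = 1×18 + 17
18 = 1×17 + 1
17 = 17×1 + 0  (stop)
So 1700/333 = [5; 9, 1, 1, 17].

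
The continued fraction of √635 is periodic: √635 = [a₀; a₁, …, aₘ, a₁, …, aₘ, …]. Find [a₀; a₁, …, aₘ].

[25; 5, 50]

a₀ = ⌊√635⌋ = 25.
With m₀=0, d₀=1 and mₖ₊₁ = dₖaₖ − mₖ, dₖ₊₁ = (n − mₖ₊₁²)/dₖ, aₖ₊₁ = ⌊(a₀+mₖ₊₁)/dₖ₊₁⌋:
  k=1: m=25, d=10, a=5
  k=2: m=25, d=1, a=50
d=1 and a=2a₀=50 at k=2, so the next step gives (m, d) = (25, 10) again — its k=1 value — and the period has length 2.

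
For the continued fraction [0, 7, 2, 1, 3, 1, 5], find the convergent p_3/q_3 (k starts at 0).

3/22

Using pₖ = aₖpₖ₋₁ + pₖ₋₂, qₖ = aₖqₖ₋₁ + qₖ₋₂ (with p₋₁=1, p₋₂=0, q₋₁=0, q₋₂=1):
  k=0: a=0, p=0, q=1
  k=1: a=7, p=1, q=7
  k=2: a=2, p=2, q=15
  k=3: a=1, p=3, q=22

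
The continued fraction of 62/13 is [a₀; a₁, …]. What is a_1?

1

62 = 4·13 + 10   →  a_0 = 4
13 = 1·10 + 3   →  a_1 = 1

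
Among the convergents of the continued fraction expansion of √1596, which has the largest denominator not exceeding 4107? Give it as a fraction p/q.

√1596 = [39; 1, 18, 1, 78, …] (period length 4).
Convergents:
  p_0/q_0 = 39/1
  p_1/q_1 = 40/1
  p_2/q_2 = 759/19
  p_3/q_3 = 799/20
  p_4/q_4 = 63081/1579
  p_5/q_5 = 63880/1599
  p_6/q_6 = 1212921/30361
q_5 = 1599 ≤ 4107 < 30361 = q_6, so the answer is 63880/1599.

63880/1599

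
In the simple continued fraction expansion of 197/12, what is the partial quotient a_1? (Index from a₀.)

2

197 = 16·12 + 5   →  a_0 = 16
12 = 2·5 + 2   →  a_1 = 2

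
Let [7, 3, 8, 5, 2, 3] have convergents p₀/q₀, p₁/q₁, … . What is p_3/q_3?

Using pₖ = aₖpₖ₋₁ + pₖ₋₂, qₖ = aₖqₖ₋₁ + qₖ₋₂ (with p₋₁=1, p₋₂=0, q₋₁=0, q₋₂=1):
  k=0: a=7, p=7, q=1
  k=1: a=3, p=22, q=3
  k=2: a=8, p=183, q=25
  k=3: a=5, p=937, q=128

937/128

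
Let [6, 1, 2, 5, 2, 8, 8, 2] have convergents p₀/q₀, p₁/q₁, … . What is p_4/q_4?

Using pₖ = aₖpₖ₋₁ + pₖ₋₂, qₖ = aₖqₖ₋₁ + qₖ₋₂ (with p₋₁=1, p₋₂=0, q₋₁=0, q₋₂=1):
  k=0: a=6, p=6, q=1
  k=1: a=1, p=7, q=1
  k=2: a=2, p=20, q=3
  k=3: a=5, p=107, q=16
  k=4: a=2, p=234, q=35

234/35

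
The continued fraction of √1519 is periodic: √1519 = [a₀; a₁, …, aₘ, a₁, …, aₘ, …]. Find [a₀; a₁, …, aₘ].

a₀ = ⌊√1519⌋ = 38.
With m₀=0, d₀=1 and mₖ₊₁ = dₖaₖ − mₖ, dₖ₊₁ = (n − mₖ₊₁²)/dₖ, aₖ₊₁ = ⌊(a₀+mₖ₊₁)/dₖ₊₁⌋:
  k=1: m=38, d=75, a=1
  k=2: m=37, d=2, a=37
  k=3: m=37, d=75, a=1
  k=4: m=38, d=1, a=76
d=1 and a=2a₀=76 at k=4, so the next step gives (m, d) = (38, 75) again — its k=1 value — and the period has length 4.

[38; 1, 37, 1, 76]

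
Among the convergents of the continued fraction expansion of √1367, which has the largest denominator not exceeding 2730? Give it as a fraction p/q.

√1367 = [36; 1, 35, 1, 72, …] (period length 4).
Convergents:
  p_0/q_0 = 36/1
  p_1/q_1 = 37/1
  p_2/q_2 = 1331/36
  p_3/q_3 = 1368/37
  p_4/q_4 = 99827/2700
  p_5/q_5 = 101195/2737
q_4 = 2700 ≤ 2730 < 2737 = q_5, so the answer is 99827/2700.

99827/2700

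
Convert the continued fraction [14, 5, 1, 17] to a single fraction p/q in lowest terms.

Using pₖ = aₖpₖ₋₁ + pₖ₋₂ and qₖ = aₖqₖ₋₁ + qₖ₋₂:
  k=0: a=14, p=14, q=1
  k=1: a=5, p=71, q=5
  k=2: a=1, p=85, q=6
  k=3: a=17, p=1516, q=107

1516/107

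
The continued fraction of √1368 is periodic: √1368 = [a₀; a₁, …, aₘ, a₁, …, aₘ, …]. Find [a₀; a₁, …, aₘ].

a₀ = ⌊√1368⌋ = 36.
With m₀=0, d₀=1 and mₖ₊₁ = dₖaₖ − mₖ, dₖ₊₁ = (n − mₖ₊₁²)/dₖ, aₖ₊₁ = ⌊(a₀+mₖ₊₁)/dₖ₊₁⌋:
  k=1: m=36, d=72, a=1
  k=2: m=36, d=1, a=72
d=1 and a=2a₀=72 at k=2, so the next step gives (m, d) = (36, 72) again — its k=1 value — and the period has length 2.

[36; 1, 72]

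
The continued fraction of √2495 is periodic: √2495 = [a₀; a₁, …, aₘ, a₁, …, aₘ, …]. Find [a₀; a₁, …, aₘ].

a₀ = ⌊√2495⌋ = 49.
With m₀=0, d₀=1 and mₖ₊₁ = dₖaₖ − mₖ, dₖ₊₁ = (n − mₖ₊₁²)/dₖ, aₖ₊₁ = ⌊(a₀+mₖ₊₁)/dₖ₊₁⌋:
  k=1: m=49, d=94, a=1
  k=2: m=45, d=5, a=18
  k=3: m=45, d=94, a=1
  k=4: m=49, d=1, a=98
d=1 and a=2a₀=98 at k=4, so the next step gives (m, d) = (49, 94) again — its k=1 value — and the period has length 4.

[49; 1, 18, 1, 98]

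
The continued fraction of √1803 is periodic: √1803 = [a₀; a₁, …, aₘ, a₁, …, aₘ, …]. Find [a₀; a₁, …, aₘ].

a₀ = ⌊√1803⌋ = 42.

[42; 2, 6, 28, 6, 2, 84]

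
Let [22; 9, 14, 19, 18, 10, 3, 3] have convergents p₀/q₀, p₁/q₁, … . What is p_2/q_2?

2808/127

Using pₖ = aₖpₖ₋₁ + pₖ₋₂, qₖ = aₖqₖ₋₁ + qₖ₋₂ (with p₋₁=1, p₋₂=0, q₋₁=0, q₋₂=1):
  k=0: a=22, p=22, q=1
  k=1: a=9, p=199, q=9
  k=2: a=14, p=2808, q=127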